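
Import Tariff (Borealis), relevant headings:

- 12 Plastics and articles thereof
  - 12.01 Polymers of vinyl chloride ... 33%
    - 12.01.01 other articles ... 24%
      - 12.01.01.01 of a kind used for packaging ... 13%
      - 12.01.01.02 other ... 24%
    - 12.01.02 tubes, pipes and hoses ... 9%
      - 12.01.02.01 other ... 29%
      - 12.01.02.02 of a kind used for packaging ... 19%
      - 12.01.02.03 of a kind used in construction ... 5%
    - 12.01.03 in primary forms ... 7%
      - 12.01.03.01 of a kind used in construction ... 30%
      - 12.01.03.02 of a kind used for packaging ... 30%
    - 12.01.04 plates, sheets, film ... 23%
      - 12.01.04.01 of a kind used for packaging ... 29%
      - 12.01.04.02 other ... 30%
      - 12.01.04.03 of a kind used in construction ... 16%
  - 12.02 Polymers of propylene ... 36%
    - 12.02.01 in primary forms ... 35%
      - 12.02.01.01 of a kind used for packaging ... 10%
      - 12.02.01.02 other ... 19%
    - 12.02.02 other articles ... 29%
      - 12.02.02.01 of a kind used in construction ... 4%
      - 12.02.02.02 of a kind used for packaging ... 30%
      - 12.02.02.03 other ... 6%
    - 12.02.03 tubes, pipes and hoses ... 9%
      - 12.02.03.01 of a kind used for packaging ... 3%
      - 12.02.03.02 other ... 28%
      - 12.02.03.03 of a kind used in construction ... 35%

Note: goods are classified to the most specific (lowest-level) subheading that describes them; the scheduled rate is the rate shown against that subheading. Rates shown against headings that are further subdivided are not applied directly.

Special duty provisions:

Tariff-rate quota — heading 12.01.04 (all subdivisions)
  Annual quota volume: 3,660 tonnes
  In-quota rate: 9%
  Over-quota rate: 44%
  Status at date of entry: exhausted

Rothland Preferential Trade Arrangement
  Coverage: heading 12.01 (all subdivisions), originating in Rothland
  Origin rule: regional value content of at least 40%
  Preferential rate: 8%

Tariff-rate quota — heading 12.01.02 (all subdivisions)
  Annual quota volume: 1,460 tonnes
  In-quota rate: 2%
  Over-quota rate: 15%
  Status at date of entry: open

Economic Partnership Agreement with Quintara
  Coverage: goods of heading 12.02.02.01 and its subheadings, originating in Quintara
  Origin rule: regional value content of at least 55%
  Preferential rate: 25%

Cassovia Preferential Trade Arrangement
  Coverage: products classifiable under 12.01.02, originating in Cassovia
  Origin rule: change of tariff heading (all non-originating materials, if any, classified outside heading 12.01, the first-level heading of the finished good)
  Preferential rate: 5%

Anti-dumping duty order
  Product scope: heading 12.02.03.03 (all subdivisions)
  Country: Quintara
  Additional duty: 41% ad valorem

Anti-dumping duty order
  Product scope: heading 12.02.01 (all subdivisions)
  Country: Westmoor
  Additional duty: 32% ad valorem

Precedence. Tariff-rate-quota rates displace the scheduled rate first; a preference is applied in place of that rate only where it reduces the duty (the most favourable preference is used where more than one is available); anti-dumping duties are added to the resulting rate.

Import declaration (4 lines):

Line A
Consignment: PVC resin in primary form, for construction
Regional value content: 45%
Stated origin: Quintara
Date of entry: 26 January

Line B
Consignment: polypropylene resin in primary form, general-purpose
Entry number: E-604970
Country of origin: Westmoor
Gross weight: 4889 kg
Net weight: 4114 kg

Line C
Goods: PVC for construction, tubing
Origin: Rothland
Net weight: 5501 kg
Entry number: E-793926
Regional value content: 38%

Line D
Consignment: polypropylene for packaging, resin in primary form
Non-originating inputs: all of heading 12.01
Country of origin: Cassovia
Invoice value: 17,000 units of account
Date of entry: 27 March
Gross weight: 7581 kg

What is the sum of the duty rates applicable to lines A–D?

Line A: PVC → 12.01; resin in primary form → 12.01.03; for construction → 12.01.03.01. Scheduled 30%. Quintara agreement on 12.02.02.01: 12.01.03.01 not covered. → 30%.
Line B: polypropylene → 12.02; resin in primary form → 12.02.01; general-purpose → 12.02.01.02. Scheduled 19%. anti-dumping (Westmoor, 12.02.01): +32%; total 19% + 32% = 51%. → 51%.
Line C: PVC → 12.01; tubing → 12.01.02; for construction → 12.01.02.03. Scheduled 5%. quota on 12.01.02 open → in-quota 2%; Rothland agreement on 12.01: RVC < 40%. → 2%.
Line D: polypropylene → 12.02; resin in primary form → 12.02.01; for packaging → 12.02.01.01. Scheduled 10%. Cassovia agreement on 12.01.02: 12.02.01.01 not covered. → 10%.
Sum: 30% + 51% + 2% + 10% = 93%.

93%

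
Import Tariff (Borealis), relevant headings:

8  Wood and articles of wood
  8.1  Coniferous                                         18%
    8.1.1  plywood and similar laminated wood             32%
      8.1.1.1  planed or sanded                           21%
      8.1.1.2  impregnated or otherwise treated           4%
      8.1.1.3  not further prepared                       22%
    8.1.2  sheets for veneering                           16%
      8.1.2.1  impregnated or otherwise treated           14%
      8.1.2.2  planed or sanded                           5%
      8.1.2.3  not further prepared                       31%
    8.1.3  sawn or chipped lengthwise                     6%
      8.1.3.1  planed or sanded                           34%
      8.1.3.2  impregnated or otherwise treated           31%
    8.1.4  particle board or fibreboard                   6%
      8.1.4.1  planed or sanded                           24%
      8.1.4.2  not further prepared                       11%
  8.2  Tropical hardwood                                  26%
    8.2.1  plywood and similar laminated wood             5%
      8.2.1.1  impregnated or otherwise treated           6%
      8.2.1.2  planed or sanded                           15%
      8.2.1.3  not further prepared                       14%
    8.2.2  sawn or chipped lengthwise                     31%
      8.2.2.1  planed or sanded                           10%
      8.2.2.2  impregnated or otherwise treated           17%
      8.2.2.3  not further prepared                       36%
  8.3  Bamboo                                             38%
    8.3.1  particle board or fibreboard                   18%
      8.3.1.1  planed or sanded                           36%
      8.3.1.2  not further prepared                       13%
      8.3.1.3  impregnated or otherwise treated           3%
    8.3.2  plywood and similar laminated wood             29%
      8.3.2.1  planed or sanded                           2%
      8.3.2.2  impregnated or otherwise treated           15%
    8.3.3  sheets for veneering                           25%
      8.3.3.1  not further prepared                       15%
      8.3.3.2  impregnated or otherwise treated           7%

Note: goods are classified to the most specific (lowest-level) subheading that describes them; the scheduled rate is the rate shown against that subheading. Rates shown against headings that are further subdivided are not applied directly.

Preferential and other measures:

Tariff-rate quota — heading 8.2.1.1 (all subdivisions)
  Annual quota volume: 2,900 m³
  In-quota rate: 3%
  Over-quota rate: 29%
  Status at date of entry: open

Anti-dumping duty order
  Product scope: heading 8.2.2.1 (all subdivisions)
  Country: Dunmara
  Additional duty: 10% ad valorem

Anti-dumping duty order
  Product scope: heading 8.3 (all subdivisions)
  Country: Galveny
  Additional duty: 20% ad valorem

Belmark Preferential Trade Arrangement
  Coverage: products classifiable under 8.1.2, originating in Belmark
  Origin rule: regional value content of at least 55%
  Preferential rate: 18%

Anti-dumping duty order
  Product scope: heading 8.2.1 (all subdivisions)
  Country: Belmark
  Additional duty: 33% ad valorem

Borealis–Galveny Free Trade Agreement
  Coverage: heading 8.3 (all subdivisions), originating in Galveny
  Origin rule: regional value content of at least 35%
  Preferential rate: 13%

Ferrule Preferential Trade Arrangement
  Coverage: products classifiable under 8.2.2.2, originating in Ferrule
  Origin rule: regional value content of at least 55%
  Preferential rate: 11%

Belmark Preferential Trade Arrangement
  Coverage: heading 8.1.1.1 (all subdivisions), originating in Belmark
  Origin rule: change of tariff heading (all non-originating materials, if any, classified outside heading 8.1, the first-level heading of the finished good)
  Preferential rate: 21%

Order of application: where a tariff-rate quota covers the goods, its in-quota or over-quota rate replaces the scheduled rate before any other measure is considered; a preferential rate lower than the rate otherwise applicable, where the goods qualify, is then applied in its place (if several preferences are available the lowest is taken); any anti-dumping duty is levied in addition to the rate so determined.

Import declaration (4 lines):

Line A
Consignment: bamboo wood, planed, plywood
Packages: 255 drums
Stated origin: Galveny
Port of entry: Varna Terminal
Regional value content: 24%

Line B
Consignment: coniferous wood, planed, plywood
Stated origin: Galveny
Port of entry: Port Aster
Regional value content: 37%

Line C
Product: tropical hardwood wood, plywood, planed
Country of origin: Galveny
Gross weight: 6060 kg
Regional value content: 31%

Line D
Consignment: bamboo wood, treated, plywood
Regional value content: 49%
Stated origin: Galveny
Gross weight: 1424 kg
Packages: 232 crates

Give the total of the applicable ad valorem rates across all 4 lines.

91%

Line A: bamboo → 8.3; plywood → 8.3.2; planed → 8.3.2.1. Scheduled 2%. Galveny agreement on 8.3: RVC < 35%; anti-dumping (Galveny, 8.3): +20%; total 2% + 20% = 22%. → 22%.
Line B: coniferous → 8.1; plywood → 8.1.1; planed → 8.1.1.1. Scheduled 21%. Galveny agreement on 8.3: 8.1.1.1 not covered. → 21%.
Line C: tropical hardwood → 8.2; plywood → 8.2.1; planed → 8.2.1.2. Scheduled 15%. Galveny agreement on 8.3: 8.2.1.2 not covered. → 15%.
Line D: bamboo → 8.3; plywood → 8.3.2; treated → 8.3.2.2. Scheduled 15%. Galveny agreement on 8.3: RVC ≥ 35% → 13% available; preferential 13%; anti-dumping (Galveny, 8.3): +20%; total 13% + 20% = 33%. → 33%.
Sum: 22% + 21% + 15% + 33% = 91%.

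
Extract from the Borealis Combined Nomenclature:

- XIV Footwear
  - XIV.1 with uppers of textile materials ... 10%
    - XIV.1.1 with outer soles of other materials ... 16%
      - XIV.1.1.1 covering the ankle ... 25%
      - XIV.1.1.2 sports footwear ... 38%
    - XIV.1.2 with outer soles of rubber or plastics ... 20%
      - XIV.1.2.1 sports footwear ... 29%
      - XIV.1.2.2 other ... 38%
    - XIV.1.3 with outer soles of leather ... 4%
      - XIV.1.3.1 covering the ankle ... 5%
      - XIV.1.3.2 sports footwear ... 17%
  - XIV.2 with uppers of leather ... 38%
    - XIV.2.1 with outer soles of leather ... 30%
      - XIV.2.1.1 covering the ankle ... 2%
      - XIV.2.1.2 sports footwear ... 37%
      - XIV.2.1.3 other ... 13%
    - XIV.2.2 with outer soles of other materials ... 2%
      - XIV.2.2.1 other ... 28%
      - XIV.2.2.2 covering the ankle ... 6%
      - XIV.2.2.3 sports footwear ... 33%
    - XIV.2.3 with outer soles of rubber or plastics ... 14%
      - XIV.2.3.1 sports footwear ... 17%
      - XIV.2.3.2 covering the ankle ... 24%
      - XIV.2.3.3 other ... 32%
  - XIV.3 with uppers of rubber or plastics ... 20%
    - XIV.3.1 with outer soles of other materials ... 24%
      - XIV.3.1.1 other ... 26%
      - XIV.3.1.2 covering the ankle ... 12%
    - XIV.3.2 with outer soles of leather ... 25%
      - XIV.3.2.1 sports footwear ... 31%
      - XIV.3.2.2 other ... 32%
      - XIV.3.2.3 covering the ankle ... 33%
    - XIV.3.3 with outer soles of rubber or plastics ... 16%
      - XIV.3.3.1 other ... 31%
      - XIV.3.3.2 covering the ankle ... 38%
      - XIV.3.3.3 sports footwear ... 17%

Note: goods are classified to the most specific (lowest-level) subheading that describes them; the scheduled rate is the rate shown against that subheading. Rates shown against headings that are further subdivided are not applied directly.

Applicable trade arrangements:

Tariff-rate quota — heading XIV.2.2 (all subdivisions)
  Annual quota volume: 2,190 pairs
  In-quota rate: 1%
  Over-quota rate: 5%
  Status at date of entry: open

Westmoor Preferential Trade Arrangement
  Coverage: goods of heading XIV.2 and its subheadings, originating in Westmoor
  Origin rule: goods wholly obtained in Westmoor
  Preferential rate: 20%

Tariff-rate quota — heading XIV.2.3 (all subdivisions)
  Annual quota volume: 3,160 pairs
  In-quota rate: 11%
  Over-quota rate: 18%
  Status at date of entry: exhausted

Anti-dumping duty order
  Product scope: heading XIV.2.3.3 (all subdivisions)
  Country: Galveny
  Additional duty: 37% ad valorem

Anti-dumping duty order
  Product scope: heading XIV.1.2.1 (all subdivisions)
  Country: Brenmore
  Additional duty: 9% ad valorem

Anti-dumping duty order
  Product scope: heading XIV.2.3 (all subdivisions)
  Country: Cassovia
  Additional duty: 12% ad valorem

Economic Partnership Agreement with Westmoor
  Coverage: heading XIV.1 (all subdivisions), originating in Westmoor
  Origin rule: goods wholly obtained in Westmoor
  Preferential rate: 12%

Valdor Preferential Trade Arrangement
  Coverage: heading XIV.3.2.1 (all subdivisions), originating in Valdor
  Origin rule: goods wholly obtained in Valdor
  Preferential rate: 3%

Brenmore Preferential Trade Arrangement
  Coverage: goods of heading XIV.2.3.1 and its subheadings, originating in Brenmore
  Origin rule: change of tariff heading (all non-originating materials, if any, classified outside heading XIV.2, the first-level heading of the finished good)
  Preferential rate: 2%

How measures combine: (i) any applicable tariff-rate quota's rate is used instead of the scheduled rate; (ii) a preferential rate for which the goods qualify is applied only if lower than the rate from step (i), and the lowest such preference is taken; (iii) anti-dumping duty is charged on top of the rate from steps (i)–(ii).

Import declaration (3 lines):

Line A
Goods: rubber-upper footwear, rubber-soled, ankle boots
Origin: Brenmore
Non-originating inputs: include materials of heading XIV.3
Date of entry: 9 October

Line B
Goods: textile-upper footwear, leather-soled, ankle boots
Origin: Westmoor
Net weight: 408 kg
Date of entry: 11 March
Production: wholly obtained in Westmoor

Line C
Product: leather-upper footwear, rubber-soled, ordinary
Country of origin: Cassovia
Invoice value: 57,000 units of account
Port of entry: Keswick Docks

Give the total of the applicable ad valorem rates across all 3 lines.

Line A: rubber-upper → XIV.3; rubber-soled → XIV.3.3; ankle boots → XIV.3.3.2. Scheduled 38%. Brenmore agreement on XIV.2.3.1: XIV.3.3.2 not covered. → 38%.
Line B: textile-upper → XIV.1; leather-soled → XIV.1.3; ankle boots → XIV.1.3.1. Scheduled 5%. Westmoor agreement on XIV.2: XIV.1.3.1 not covered; Westmoor agreement on XIV.1: wholly obtained → 12% available; preference 12% not lower than 5% → no reduction. → 5%.
Line C: leather-upper → XIV.2; rubber-soled → XIV.2.3; ordinary → XIV.2.3.3. Scheduled 32%. quota on XIV.2.3 exhausted → over-quota 18%; anti-dumping (Cassovia, XIV.2.3): +12%; total 18% + 12% = 30%. → 30%.
Sum: 38% + 5% + 30% = 73%.

73%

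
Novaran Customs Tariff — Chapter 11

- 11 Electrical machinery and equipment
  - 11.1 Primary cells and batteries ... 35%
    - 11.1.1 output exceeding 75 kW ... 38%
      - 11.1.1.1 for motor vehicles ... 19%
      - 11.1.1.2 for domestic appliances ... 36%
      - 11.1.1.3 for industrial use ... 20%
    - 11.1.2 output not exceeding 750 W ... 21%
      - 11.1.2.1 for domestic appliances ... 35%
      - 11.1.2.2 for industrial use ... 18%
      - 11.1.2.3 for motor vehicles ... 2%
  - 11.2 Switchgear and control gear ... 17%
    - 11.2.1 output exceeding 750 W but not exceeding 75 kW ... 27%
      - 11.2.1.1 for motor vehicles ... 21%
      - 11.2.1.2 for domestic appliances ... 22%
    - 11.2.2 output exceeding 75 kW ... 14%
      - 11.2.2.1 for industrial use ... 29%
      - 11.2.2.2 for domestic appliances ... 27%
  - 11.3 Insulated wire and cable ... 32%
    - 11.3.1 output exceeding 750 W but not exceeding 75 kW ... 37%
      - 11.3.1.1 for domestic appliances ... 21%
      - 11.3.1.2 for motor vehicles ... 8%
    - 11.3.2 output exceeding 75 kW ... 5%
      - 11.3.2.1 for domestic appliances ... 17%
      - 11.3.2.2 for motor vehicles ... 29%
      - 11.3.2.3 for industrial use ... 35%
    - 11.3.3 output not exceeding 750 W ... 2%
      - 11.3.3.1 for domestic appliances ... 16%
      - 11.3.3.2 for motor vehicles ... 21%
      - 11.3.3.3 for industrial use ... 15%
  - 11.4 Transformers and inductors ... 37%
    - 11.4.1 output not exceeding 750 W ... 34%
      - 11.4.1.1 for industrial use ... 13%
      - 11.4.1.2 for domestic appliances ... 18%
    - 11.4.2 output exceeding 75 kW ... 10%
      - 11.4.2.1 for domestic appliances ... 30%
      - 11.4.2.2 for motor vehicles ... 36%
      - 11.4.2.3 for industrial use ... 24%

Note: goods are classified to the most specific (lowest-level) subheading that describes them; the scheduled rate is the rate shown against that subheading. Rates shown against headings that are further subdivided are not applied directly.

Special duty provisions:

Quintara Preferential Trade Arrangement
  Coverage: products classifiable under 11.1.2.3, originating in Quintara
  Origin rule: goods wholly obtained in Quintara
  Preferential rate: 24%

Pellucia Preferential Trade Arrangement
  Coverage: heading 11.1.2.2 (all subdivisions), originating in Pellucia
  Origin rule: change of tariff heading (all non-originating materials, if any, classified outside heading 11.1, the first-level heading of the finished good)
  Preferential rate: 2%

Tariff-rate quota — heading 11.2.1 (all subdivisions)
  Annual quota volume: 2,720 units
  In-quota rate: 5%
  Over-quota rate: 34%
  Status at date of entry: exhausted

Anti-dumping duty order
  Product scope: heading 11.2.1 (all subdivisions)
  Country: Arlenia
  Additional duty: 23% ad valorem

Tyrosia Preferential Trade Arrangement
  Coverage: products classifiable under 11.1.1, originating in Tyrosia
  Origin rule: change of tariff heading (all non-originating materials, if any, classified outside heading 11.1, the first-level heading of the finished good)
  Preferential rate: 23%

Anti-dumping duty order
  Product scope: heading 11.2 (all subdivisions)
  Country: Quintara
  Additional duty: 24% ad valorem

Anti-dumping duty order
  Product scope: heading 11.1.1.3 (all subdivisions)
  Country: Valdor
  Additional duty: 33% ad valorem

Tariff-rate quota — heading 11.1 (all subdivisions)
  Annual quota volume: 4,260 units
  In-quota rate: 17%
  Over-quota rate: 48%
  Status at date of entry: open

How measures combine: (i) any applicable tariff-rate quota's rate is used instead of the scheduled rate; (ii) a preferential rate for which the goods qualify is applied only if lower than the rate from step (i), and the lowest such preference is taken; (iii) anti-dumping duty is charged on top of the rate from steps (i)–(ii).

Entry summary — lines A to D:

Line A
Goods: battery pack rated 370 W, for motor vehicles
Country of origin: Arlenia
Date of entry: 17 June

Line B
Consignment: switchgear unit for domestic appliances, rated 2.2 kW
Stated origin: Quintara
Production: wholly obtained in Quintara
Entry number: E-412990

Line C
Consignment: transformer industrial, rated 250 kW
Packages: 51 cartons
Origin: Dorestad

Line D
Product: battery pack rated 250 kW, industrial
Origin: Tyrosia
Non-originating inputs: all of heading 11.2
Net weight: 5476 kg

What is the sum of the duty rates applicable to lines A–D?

116%

Line A: battery pack → 11.1; rated 370 W → 11.1.2; for motor vehicles → 11.1.2.3. Scheduled 2%. quota on 11.1 open → in-quota 17%. → 17%.
Line B: switchgear unit → 11.2; rated 2.2 kW → 11.2.1; for domestic appliances → 11.2.1.2. Scheduled 22%. quota on 11.2.1 exhausted → over-quota 34%; Quintara agreement on 11.1.2.3: 11.2.1.2 not covered; anti-dumping (Quintara, 11.2): +24%; total 34% + 24% = 58%. → 58%.
Line C: transformer → 11.4; rated 250 kW → 11.4.2; industrial → 11.4.2.3. Scheduled 24%. No special measure applies. → 24%.
Line D: battery pack → 11.1; rated 250 kW → 11.1.1; industrial → 11.1.1.3. Scheduled 20%. quota on 11.1 open → in-quota 17%; Tyrosia agreement on 11.1.1: CTH met → 23% available; preference 23% not lower than 17% → no reduction. → 17%.
Sum: 17% + 58% + 24% + 17% = 116%.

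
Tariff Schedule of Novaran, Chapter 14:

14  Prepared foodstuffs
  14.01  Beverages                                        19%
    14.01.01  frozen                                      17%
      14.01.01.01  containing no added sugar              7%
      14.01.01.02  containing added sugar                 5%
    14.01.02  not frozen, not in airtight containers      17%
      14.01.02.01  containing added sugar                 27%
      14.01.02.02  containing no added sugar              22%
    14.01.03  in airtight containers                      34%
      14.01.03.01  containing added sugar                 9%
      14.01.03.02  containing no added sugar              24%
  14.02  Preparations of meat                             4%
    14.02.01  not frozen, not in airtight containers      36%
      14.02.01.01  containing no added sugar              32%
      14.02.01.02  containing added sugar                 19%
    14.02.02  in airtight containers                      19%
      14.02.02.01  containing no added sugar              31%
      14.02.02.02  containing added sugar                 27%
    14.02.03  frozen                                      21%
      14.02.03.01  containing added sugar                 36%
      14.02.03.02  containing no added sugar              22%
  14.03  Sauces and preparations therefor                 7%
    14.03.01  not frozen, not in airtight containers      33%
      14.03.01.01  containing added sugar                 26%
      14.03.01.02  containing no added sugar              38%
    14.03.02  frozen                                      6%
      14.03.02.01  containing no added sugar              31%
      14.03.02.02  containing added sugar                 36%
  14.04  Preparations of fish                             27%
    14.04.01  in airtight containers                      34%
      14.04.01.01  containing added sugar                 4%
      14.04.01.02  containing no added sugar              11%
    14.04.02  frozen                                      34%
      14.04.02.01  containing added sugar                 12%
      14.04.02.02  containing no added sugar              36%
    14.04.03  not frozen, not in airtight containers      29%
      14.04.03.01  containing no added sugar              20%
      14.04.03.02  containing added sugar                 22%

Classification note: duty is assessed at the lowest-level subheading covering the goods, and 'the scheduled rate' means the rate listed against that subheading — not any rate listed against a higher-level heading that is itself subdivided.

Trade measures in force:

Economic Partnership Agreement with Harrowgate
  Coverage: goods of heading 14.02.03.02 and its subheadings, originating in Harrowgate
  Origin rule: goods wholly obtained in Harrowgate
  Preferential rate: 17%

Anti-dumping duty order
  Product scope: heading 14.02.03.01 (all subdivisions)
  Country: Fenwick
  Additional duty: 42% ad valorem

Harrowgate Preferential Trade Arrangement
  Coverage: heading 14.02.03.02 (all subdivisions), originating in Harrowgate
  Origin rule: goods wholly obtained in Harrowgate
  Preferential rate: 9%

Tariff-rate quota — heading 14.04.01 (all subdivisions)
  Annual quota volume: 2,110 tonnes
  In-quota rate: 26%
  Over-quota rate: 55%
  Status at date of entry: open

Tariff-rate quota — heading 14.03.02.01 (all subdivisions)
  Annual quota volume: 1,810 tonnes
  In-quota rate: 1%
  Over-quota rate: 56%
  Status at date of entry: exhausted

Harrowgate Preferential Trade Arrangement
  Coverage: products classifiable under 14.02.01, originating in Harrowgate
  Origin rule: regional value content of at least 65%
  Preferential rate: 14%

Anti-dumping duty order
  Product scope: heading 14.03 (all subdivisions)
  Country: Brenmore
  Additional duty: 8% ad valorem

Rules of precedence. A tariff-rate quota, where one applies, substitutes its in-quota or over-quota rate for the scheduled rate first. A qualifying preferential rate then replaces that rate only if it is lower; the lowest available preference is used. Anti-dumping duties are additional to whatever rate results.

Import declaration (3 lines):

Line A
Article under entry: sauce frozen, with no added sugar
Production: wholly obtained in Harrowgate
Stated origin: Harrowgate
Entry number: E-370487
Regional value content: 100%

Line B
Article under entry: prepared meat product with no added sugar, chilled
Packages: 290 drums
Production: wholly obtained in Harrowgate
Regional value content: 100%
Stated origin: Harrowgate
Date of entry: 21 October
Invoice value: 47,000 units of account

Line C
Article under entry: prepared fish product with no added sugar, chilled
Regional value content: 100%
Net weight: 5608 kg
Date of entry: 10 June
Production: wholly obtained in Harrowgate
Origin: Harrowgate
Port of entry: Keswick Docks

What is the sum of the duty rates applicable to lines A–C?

Line A: sauce → 14.03; frozen → 14.03.02; with no added sugar → 14.03.02.01. Scheduled 31%. quota on 14.03.02.01 exhausted → over-quota 56%; Harrowgate agreement on 14.02.03.02: 14.03.02.01 not covered; Harrowgate agreement on 14.02.03.02: 14.03.02.01 not covered; Harrowgate agreement on 14.02.01: 14.03.02.01 not covered. → 56%.
Line B: prepared meat product → 14.02; chilled → 14.02.01; with no added sugar → 14.02.01.01. Scheduled 32%. Harrowgate agreement on 14.02.03.02: 14.02.01.01 not covered; Harrowgate agreement on 14.02.03.02: 14.02.01.01 not covered; Harrowgate agreement on 14.02.01: RVC ≥ 65% → 14% available; preferential 14%. → 14%.
Line C: prepared fish product → 14.04; chilled → 14.04.03; with no added sugar → 14.04.03.01. Scheduled 20%. Harrowgate agreement on 14.02.03.02: 14.04.03.01 not covered; Harrowgate agreement on 14.02.03.02: 14.04.03.01 not covered; Harrowgate agreement on 14.02.01: 14.04.03.01 not covered. → 20%.
Sum: 56% + 14% + 20% = 90%.

90%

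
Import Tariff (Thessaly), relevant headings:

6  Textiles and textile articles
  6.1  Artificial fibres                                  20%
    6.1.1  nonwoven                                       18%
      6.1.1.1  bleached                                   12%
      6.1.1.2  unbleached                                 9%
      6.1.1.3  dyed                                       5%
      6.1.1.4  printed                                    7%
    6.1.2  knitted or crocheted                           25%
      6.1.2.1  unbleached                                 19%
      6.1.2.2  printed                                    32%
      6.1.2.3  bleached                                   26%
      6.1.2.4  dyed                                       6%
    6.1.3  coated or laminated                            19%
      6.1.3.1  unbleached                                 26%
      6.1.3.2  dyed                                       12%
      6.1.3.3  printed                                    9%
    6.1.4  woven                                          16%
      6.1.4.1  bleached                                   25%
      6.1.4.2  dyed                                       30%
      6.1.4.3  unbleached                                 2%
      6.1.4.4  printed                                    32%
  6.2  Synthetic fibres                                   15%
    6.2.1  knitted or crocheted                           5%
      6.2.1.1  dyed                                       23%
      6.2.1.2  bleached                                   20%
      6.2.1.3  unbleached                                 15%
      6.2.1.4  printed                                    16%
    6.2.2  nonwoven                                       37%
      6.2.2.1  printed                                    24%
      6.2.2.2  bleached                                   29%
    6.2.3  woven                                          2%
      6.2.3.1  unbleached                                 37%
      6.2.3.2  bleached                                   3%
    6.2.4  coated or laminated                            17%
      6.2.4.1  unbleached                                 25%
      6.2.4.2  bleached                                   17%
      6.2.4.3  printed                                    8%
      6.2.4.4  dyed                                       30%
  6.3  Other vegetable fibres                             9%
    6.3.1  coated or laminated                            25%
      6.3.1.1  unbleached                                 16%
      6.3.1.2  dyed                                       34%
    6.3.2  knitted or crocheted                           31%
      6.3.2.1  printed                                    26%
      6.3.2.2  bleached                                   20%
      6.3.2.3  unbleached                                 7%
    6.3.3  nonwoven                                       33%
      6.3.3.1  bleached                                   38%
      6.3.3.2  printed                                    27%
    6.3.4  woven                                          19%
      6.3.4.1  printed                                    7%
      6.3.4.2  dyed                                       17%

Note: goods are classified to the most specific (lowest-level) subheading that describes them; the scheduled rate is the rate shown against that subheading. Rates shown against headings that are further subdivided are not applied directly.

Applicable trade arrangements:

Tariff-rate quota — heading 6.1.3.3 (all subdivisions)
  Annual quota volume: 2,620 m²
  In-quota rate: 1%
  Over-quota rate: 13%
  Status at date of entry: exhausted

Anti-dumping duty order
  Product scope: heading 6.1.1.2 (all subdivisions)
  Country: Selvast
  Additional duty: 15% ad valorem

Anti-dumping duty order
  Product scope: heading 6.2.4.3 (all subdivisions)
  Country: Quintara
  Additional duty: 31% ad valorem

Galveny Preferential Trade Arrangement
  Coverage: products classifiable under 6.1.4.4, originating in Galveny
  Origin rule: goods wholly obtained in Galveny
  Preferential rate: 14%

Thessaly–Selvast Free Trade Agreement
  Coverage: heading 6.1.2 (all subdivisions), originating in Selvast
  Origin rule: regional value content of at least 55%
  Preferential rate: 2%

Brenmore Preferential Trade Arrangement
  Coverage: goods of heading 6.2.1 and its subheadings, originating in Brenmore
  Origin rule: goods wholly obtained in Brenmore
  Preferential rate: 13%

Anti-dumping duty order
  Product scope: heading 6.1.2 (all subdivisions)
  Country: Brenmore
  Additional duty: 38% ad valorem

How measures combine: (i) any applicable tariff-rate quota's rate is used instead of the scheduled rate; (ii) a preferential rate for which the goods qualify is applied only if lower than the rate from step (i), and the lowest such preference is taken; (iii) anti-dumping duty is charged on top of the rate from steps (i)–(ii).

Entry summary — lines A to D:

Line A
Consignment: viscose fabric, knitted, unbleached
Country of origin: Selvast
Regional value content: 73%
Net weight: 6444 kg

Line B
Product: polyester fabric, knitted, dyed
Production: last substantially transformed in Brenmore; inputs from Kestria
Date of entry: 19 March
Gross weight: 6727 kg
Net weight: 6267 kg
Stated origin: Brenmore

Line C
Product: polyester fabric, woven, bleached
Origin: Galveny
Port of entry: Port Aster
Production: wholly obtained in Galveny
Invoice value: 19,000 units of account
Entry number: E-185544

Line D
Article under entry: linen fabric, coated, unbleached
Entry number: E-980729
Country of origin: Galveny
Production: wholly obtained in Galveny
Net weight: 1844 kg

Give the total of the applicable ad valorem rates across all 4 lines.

44%

Line A: viscose → 6.1; knitted → 6.1.2; unbleached → 6.1.2.1. Scheduled 19%. Selvast agreement on 6.1.2: RVC ≥ 55% → 2% available; preferential 2%. → 2%.
Line B: polyester → 6.2; knitted → 6.2.1; dyed → 6.2.1.1. Scheduled 23%. Brenmore agreement on 6.2.1: not wholly obtained. → 23%.
Line C: polyester → 6.2; woven → 6.2.3; bleached → 6.2.3.2. Scheduled 3%. Galveny agreement on 6.1.4.4: 6.2.3.2 not covered. → 3%.
Line D: linen → 6.3; coated → 6.3.1; unbleached → 6.3.1.1. Scheduled 16%. Galveny agreement on 6.1.4.4: 6.3.1.1 not covered. → 16%.
Sum: 2% + 23% + 3% + 16% = 44%.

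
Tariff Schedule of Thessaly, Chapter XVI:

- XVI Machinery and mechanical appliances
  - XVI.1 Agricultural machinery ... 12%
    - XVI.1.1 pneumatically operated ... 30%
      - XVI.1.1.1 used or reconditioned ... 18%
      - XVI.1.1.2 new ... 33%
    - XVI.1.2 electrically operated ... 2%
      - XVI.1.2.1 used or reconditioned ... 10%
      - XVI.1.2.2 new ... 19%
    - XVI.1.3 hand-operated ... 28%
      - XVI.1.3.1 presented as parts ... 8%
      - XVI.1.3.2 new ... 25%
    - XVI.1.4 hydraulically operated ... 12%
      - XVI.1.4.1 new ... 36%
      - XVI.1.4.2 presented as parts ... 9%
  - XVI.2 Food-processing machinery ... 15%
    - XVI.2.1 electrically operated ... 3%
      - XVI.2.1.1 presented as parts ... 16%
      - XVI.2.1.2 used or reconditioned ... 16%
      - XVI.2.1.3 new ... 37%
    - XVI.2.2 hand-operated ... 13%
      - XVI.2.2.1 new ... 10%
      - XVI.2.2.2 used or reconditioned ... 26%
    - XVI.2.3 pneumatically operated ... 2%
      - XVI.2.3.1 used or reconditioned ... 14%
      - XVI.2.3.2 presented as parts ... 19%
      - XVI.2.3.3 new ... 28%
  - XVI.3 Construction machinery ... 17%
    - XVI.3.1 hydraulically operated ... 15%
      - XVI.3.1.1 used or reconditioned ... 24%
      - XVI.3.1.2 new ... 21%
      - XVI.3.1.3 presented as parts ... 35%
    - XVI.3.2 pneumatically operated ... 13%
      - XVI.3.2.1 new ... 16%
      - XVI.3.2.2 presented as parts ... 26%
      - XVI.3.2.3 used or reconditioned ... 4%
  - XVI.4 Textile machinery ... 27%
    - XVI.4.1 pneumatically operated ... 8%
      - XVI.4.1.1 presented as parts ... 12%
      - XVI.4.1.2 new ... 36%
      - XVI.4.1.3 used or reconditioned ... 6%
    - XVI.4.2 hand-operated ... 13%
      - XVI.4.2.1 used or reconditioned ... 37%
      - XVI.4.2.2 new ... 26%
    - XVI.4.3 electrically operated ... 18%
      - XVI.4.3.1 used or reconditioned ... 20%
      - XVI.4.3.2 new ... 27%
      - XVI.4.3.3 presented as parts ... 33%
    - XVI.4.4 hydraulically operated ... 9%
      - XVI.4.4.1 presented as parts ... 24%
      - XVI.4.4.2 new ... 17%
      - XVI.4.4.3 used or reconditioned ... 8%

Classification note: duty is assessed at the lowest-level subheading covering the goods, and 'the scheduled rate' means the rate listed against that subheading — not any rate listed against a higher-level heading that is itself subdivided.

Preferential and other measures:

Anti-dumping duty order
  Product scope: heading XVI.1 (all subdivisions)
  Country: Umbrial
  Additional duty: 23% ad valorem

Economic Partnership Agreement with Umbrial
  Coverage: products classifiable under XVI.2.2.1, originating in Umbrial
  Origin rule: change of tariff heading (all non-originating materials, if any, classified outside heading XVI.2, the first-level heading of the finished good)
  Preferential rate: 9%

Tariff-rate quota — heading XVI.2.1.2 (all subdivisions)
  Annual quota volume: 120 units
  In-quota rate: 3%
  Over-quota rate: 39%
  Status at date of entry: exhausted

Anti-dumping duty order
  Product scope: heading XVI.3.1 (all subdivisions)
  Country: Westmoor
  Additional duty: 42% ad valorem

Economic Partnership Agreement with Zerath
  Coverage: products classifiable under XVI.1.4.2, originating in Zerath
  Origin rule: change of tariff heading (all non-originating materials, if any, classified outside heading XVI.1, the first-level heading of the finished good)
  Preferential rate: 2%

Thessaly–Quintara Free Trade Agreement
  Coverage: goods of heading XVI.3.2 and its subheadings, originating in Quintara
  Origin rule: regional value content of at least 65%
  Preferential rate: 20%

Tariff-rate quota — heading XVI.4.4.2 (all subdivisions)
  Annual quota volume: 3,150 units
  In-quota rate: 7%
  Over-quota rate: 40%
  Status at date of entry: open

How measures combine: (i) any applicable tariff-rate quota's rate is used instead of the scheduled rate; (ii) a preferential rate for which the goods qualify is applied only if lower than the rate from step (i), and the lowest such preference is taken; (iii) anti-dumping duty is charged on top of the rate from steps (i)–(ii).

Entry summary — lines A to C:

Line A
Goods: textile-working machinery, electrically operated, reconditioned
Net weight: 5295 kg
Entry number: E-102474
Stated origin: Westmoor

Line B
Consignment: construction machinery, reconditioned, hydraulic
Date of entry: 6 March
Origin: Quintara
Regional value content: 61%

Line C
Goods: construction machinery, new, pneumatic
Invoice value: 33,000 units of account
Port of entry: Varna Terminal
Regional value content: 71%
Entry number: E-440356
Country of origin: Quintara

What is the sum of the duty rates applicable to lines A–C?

Line A: textile-working → XVI.4; electrically operated → XVI.4.3; reconditioned → XVI.4.3.1. Scheduled 20%. No special measure applies. → 20%.
Line B: construction → XVI.3; hydraulic → XVI.3.1; reconditioned → XVI.3.1.1. Scheduled 24%. Quintara agreement on XVI.3.2: XVI.3.1.1 not covered. → 24%.
Line C: construction → XVI.3; pneumatic → XVI.3.2; new → XVI.3.2.1. Scheduled 16%. Quintara agreement on XVI.3.2: RVC ≥ 65% → 20% available; preference 20% not lower than 16% → no reduction. → 16%.
Sum: 20% + 24% + 16% = 60%.

60%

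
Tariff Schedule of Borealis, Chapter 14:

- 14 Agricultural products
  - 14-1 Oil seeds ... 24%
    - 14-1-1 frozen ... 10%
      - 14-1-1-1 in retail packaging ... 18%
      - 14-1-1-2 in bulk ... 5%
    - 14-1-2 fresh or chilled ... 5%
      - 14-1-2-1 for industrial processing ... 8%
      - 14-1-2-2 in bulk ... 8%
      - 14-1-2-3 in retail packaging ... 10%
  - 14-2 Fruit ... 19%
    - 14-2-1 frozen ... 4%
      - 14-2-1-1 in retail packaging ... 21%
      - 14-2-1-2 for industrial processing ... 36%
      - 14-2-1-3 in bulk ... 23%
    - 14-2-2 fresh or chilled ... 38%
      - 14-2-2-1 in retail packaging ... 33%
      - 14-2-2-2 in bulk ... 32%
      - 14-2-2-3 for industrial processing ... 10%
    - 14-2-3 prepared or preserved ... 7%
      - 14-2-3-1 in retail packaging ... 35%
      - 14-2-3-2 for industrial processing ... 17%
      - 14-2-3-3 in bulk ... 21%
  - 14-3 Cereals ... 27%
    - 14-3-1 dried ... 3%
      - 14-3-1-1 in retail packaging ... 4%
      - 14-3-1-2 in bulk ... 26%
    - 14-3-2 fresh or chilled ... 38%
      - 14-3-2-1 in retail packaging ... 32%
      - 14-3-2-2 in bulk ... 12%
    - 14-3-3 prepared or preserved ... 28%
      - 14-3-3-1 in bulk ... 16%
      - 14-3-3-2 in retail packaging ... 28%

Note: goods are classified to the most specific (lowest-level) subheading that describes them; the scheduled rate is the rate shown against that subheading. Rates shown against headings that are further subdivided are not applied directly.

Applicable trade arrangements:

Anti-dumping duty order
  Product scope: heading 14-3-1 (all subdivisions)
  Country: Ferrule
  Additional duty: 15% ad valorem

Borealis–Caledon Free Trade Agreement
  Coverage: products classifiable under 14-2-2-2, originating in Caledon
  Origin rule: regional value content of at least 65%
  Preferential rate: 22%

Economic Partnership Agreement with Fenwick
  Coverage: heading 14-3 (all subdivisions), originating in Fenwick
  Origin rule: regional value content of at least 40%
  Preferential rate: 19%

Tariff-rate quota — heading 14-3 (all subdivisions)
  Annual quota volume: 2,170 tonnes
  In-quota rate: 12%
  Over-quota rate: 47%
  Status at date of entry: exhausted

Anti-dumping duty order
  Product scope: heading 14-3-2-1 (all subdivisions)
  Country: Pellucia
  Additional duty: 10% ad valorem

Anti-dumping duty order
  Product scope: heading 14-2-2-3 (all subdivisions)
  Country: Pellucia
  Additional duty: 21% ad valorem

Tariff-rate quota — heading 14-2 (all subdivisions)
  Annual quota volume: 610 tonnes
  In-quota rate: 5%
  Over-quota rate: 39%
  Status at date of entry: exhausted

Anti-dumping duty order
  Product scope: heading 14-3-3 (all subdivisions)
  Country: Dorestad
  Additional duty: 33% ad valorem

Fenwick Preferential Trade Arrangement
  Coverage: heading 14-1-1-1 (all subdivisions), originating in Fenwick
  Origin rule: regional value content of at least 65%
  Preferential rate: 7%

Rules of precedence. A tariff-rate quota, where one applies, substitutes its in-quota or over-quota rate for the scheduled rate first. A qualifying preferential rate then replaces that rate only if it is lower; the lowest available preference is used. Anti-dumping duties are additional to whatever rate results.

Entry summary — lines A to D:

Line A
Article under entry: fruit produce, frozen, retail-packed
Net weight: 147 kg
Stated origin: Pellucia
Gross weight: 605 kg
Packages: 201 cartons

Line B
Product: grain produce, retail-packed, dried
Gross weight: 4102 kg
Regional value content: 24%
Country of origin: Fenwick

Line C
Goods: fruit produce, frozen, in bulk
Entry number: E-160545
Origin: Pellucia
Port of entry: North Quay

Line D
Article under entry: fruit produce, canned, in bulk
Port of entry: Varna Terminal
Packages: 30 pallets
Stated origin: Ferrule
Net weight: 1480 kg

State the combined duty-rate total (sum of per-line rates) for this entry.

Line A: fruit → 14-2; frozen → 14-2-1; retail-packed → 14-2-1-1. Scheduled 21%. quota on 14-2 exhausted → over-quota 39%. → 39%.
Line B: grain → 14-3; dried → 14-3-1; retail-packed → 14-3-1-1. Scheduled 4%. quota on 14-3 exhausted → over-quota 47%; Fenwick agreement on 14-3: RVC < 40%; Fenwick agreement on 14-1-1-1: 14-3-1-1 not covered. → 47%.
Line C: fruit → 14-2; frozen → 14-2-1; in bulk → 14-2-1-3. Scheduled 23%. quota on 14-2 exhausted → over-quota 39%. → 39%.
Line D: fruit → 14-2; canned → 14-2-3; in bulk → 14-2-3-3. Scheduled 21%. quota on 14-2 exhausted → over-quota 39%. → 39%.
Sum: 39% + 47% + 39% + 39% = 164%.

164%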